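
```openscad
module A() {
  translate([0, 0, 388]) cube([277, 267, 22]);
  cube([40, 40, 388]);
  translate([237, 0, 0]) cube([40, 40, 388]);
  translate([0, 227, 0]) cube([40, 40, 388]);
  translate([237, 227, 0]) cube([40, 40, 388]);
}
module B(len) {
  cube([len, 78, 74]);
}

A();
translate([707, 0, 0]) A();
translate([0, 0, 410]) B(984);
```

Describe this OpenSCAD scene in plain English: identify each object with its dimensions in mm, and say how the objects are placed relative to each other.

A is a four-legged stool. The seat is 277×267 mm, 22 mm thick, top at z = 410 mm. It stands on four square legs, each 40×40 mm in cross-section, from z = 0 to the seat underside, each flush with a corner of the seat.

B is a rectangular beam 984 mm long (x), 78 mm deep (y), 74 mm thick (z).

The beam spans the tops of two stools placed 430 mm apart, resting at z = 410 mm.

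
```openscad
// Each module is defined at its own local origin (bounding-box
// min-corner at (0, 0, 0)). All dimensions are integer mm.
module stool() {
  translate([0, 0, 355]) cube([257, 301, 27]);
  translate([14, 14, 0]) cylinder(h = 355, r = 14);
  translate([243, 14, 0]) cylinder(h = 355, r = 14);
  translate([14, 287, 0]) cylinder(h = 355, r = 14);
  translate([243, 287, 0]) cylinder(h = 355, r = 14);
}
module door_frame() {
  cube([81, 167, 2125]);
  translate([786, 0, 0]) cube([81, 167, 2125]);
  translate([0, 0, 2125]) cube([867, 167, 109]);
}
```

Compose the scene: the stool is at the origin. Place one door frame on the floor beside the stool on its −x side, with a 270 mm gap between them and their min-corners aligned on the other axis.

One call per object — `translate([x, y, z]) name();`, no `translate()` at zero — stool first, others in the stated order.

stool();
translate([-1137, 0, 0]) door_frame();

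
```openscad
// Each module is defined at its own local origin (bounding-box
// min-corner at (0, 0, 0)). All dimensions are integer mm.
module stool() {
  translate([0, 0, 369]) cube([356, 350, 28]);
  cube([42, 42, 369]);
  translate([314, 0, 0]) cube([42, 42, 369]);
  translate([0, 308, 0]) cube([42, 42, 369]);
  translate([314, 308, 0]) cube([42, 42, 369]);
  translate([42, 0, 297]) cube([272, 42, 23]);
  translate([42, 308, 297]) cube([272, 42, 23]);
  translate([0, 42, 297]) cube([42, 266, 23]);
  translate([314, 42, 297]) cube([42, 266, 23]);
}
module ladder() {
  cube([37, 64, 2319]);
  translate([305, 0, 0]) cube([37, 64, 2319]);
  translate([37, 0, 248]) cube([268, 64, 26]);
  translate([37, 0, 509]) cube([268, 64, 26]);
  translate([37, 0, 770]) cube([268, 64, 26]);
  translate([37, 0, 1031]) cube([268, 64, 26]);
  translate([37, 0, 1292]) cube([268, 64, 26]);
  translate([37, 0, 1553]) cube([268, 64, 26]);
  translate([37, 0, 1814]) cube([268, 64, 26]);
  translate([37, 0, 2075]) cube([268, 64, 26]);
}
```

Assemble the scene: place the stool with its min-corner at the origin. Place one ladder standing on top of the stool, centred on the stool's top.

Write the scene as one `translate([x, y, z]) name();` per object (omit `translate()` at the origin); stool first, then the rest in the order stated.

stool();
translate([7, 143, 397]) ladder();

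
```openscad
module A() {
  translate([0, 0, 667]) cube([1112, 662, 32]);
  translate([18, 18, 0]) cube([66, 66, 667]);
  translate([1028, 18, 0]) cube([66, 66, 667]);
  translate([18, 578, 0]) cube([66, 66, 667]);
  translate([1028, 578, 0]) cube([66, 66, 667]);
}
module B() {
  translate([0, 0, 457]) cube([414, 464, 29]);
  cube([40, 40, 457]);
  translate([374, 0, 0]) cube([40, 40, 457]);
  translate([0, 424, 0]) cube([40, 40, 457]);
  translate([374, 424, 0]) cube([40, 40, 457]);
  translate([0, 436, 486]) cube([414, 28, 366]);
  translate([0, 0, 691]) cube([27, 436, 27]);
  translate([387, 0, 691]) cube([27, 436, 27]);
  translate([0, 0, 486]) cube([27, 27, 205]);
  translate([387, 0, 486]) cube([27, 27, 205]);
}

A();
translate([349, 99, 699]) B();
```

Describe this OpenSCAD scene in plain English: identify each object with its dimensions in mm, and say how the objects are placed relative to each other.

A is a rectangular dining table. The top is 1112×662×32 mm with its upper surface at z = 699 mm. It stands on four 66×66 mm square legs, each inset 18 mm from the nearest pair of top edges, running from the floor to the underside of the top.

B is a chair. The seat is a 414×464×29 mm slab with its top at z = 486 mm, on four 40×40 mm corner legs (flush with the seat edges, standing on z = 0). A flat backrest 28 mm thick, 366 mm tall, spans the full seat width and rises from the seat top along its +y edge, rear face flush with the rear of the seat. Two armrests of 27×27 mm section run along each side from the seat's front edge to the front of the backrest, top faces 232 mm above the seat top and outer faces flush with the seat's x-edges; a 27×27 mm post under the front of each armrest stands on the seat at the front corner.

The chair is on top of the table, centred.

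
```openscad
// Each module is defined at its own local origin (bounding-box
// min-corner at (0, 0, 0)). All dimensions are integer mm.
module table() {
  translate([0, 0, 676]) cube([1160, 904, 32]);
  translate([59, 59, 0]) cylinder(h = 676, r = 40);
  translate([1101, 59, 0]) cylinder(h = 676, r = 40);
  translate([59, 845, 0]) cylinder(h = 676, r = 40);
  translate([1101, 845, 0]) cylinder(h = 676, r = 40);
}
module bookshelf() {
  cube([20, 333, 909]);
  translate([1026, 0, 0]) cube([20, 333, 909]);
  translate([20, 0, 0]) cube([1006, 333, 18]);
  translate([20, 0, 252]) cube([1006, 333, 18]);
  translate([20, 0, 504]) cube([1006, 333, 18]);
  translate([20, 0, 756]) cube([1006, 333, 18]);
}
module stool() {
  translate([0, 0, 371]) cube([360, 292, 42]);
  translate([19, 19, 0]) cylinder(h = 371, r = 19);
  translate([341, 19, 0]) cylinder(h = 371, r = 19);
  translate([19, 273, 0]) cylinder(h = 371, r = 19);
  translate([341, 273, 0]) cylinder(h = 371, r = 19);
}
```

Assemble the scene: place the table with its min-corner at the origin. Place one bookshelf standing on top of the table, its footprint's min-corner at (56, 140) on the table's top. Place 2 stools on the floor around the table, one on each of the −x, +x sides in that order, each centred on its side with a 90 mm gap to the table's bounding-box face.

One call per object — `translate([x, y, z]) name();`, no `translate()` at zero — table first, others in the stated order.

table();
translate([56, 140, 708]) bookshelf();
translate([-450, 306, 0]) stool();
translate([1250, 306, 0]) stool();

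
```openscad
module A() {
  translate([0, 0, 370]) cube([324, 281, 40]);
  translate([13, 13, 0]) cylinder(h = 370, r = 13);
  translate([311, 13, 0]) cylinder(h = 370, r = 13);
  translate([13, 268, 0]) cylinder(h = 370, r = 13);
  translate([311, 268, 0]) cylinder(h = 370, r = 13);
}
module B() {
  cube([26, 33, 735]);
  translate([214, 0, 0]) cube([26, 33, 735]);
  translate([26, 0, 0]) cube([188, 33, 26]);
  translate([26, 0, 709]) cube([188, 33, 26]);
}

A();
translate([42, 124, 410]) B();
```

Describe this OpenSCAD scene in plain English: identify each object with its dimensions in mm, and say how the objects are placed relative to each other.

A is a simple wooden stool: a rectangular seat 324 mm (x) by 281 mm (y), 40 mm thick, top face at z = 410 mm, on four round legs, each 26 mm in diameter. The legs rest on z = 0, each leg's axis is inset half a diameter from the nearest pair of seat edges (so the leg's bounding box is flush with the corner).

B is a picture frame with a 188×683 mm rectangular opening (x by z) and a uniform 26 mm border on every side. Frame depth is 33 mm along y. It is built from two vertical stiles running the full outside height and two horizontal rails spanning the gap between the stiles.

The picture frame is on top of the stool, centred.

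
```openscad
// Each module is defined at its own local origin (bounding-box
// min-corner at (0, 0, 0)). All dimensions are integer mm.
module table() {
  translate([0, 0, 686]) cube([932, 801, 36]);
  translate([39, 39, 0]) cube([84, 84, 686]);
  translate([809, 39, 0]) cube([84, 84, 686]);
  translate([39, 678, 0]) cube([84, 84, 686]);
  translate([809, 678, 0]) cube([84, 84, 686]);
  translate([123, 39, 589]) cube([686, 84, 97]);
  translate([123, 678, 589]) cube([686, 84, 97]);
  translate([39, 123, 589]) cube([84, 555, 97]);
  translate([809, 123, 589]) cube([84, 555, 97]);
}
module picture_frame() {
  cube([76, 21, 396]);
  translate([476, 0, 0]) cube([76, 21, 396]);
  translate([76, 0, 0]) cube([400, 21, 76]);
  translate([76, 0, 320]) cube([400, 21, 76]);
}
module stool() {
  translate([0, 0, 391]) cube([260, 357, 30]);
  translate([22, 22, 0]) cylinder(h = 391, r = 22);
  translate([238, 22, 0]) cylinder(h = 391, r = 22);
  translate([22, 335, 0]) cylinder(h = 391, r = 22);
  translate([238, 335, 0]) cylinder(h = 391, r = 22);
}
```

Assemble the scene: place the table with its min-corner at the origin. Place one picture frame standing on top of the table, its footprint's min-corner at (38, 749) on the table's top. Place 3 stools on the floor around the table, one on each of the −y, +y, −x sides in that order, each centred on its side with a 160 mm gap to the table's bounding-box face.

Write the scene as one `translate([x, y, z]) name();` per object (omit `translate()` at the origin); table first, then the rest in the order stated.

table();
translate([38, 749, 722]) picture_frame();
translate([336, -517, 0]) stool();
translate([336, 961, 0]) stool();
translate([-420, 222, 0]) stool();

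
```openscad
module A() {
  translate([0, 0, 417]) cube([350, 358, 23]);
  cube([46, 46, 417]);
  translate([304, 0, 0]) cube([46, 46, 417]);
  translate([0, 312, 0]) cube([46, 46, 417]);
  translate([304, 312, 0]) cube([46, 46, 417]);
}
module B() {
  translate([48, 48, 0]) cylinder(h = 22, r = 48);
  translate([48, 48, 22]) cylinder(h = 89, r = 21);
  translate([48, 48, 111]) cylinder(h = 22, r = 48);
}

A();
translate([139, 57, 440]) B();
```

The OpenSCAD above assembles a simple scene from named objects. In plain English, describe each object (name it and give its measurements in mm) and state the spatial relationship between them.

A is a four-legged stool. The seat is a 350×358×23 mm slab whose top surface is at z = 440 mm; four square legs, each 46×46 mm in cross-section, run from the floor (z = 0) to the underside of the seat, each flush with a corner of the seat.

B is a spool: two coaxial disc flanges of radius 48 mm and thickness 22 mm, joined by a core cylinder of radius 21 mm and height 89 mm. The lower flange rests on z = 0 and the three cylinders share a vertical axis.

The spool is on top of the stool.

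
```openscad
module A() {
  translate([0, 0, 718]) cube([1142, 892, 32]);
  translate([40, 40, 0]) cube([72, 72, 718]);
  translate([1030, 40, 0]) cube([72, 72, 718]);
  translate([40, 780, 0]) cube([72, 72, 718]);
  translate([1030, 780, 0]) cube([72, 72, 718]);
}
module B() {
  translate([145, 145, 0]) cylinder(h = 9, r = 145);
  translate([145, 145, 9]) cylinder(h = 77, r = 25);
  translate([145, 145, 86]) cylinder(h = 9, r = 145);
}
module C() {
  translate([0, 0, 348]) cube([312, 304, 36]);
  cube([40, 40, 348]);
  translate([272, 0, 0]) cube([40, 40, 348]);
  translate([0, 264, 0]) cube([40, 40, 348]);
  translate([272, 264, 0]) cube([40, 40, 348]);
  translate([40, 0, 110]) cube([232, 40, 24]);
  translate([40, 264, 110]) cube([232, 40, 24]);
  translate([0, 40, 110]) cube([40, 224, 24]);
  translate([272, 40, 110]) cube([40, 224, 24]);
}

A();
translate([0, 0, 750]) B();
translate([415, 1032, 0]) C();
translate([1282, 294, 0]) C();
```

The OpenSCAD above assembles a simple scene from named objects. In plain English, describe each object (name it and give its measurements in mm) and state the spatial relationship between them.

A is a rectangular dining table. The top is 1142×892×32 mm with its upper surface at z = 750 mm. It stands on four 72×72 mm square legs, each inset 40 mm from the nearest pair of top edges, running from the floor to the underside of the top.

B is a spool: two coaxial disc flanges of radius 145 mm and thickness 9 mm, joined by a core cylinder of radius 25 mm and height 77 mm. The lower flange rests on z = 0 and the three cylinders share a vertical axis.

C is a simple wooden stool: a rectangular seat 312 mm (x) by 304 mm (y), 36 mm thick, top face at z = 384 mm, on four square legs, each 40×40 mm in cross-section. The legs rest on z = 0, each flush with a corner of the seat. Four stretchers, 40 mm wide and 24 mm tall, connect adjacent legs with their undersides at z = 110 mm, each running between the inner faces of the legs it joins and aligned with the legs' outer faces on the other axis.

The spool is on top of the table. Two stools sit around the table at the +y, +x sides.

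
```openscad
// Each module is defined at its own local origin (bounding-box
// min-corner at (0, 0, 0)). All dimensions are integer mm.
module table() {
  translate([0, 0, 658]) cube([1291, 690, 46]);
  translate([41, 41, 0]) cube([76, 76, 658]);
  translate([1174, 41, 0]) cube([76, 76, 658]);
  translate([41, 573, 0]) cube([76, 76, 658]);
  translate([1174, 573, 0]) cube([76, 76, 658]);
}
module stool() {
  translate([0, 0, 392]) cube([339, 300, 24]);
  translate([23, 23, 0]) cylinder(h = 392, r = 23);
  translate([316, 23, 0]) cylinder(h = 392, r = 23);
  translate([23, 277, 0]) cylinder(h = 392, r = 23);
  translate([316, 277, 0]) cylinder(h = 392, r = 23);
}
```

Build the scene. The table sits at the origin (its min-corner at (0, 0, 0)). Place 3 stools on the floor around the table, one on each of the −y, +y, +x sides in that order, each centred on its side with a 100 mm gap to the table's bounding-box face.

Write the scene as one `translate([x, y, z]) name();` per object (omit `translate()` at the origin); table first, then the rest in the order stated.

table();
translate([476, -400, 0]) stool();
translate([476, 790, 0]) stool();
translate([1391, 195, 0]) stool();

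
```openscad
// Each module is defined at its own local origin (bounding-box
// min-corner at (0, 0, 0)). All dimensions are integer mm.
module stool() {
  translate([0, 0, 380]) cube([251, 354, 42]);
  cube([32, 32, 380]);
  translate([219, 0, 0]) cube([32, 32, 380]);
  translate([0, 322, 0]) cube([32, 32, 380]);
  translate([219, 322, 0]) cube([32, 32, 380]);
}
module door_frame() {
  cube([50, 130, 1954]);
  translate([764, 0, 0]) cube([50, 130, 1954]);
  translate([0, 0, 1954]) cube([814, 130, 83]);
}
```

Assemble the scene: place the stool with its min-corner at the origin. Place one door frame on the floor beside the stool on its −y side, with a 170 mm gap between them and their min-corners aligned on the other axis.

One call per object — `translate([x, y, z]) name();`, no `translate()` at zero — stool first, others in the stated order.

stool();
translate([0, -300, 0]) door_frame();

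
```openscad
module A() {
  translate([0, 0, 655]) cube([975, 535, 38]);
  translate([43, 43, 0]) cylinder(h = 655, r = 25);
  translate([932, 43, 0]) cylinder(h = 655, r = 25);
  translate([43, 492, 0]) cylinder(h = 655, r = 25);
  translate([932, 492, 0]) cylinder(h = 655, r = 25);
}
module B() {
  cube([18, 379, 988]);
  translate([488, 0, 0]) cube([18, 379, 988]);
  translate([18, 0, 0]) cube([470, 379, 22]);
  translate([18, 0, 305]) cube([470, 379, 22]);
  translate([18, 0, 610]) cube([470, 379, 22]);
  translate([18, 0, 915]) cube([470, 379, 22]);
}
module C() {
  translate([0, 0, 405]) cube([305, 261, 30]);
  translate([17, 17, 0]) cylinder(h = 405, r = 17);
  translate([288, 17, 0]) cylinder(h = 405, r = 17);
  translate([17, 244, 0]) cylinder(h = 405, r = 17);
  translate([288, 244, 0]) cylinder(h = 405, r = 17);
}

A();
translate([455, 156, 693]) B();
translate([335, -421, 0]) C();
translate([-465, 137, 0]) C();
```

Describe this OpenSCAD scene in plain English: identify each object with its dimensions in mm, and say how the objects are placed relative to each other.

A is a rectangular dining table. The top is 975×535×38 mm with its upper surface at z = 693 mm. It stands on four round legs of 50 mm diameter, each leg's bounding box inset 18 mm from the nearest pair of top edges, running from the floor to the underside of the top.

B is an open bookshelf. Two side panels, each 18 mm thick, 379 mm deep and 988 mm tall, stand 506 mm apart (outside-to-outside). Between them sit 4 shelves, each 22 mm thick and 379 mm deep, spanning the full gap between the sides. The bottom shelf rests on the floor (its underside at z = 0) and the clear gap between one shelf's top and the next shelf's underside is 283 mm.

C is a four-legged stool. The seat is a 305×261×30 mm slab whose top surface is at z = 435 mm; four round legs, each 34 mm in diameter, run from the floor (z = 0) to the underside of the seat, each leg's axis is inset half a diameter from the nearest pair of seat edges (so the leg's bounding box is flush with the corner).

The bookshelf is on top of the table. Two stools sit around the table at the −y, −x sides.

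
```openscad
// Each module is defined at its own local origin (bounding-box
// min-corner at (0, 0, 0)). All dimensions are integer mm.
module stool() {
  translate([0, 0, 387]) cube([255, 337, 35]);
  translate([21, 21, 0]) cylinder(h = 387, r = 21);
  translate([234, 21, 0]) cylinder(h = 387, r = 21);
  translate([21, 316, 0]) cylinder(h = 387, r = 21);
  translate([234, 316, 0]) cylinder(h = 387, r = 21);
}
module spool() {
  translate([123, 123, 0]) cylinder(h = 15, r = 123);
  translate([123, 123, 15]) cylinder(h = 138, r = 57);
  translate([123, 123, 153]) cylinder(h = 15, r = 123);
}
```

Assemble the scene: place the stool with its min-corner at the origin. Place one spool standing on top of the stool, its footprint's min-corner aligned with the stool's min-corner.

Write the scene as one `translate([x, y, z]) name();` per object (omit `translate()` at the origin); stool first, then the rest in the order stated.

stool();
translate([0, 0, 422]) spool();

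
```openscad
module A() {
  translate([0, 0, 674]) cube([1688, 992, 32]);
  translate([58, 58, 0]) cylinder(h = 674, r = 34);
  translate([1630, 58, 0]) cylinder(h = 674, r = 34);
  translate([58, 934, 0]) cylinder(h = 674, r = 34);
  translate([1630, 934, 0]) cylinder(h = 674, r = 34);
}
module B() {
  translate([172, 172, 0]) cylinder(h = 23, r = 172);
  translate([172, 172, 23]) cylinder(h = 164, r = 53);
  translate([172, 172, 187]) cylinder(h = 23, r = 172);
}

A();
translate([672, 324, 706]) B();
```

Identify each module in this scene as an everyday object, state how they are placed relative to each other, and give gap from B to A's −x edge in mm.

A is a table. B is a spool. The spool is on top of the table, centred. The gap from the spool to the table's −x edge is 672 mm.

The spool's min-x is at 672; the table's min-x is 0; gap = 672 mm.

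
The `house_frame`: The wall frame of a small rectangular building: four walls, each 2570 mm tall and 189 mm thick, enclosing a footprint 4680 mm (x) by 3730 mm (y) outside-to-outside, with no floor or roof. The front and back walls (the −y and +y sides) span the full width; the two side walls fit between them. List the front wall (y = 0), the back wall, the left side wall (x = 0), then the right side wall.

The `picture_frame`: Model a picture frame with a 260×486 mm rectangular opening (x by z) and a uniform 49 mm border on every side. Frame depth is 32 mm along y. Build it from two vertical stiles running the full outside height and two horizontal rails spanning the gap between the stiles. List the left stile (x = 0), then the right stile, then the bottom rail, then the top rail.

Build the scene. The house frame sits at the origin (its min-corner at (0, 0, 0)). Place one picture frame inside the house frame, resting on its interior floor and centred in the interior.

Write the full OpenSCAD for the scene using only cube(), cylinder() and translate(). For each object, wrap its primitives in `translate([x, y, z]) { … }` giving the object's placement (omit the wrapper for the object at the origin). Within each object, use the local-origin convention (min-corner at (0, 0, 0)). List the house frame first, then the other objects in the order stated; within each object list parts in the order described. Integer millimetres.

cube([4680, 189, 2570]);
translate([0, 3541, 0]) cube([4680, 189, 2570]);
translate([0, 189, 0]) cube([189, 3352, 2570]);
translate([4491, 189, 0]) cube([189, 3352, 2570]);
translate([2161, 1849, 0]) {
  cube([49, 32, 584]);
  translate([309, 0, 0]) cube([49, 32, 584]);
  translate([49, 0, 0]) cube([260, 32, 49]);
  translate([49, 0, 535]) cube([260, 32, 49]);
}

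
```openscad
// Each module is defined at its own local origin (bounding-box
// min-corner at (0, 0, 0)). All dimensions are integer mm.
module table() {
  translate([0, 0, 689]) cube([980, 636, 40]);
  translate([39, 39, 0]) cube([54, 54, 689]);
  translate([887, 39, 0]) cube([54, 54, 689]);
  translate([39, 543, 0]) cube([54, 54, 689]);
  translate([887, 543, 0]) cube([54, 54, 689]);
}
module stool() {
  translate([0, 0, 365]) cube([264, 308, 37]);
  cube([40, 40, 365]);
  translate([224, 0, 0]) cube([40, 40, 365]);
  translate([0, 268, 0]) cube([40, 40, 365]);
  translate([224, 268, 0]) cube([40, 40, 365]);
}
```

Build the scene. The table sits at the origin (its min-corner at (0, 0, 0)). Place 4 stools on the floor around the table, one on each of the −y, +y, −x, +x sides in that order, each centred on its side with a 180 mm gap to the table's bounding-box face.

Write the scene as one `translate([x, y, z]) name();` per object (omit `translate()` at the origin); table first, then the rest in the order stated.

table();
translate([358, -488, 0]) stool();
translate([358, 816, 0]) stool();
translate([-444, 164, 0]) stool();
translate([1160, 164, 0]) stool();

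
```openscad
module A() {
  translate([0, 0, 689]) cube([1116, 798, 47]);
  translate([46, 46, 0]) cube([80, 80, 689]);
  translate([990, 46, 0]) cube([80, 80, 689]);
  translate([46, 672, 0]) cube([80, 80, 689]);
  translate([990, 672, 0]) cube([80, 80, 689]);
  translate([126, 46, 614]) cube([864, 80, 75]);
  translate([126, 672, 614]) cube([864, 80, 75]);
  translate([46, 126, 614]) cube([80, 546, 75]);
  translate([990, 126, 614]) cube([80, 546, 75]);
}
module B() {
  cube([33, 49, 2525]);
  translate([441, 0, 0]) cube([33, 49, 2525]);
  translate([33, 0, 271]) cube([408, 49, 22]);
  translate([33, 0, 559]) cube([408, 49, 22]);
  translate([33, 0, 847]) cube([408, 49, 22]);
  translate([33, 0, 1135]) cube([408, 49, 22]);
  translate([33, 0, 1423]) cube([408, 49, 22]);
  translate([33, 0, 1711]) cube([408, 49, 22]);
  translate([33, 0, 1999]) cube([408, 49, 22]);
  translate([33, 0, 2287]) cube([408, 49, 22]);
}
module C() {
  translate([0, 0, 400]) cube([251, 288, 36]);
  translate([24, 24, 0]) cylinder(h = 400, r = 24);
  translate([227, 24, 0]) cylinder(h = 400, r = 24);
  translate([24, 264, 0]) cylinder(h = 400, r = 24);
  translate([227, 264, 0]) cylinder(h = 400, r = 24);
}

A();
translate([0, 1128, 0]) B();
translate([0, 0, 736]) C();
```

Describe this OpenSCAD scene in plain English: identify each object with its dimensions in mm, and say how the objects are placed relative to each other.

A is a table with a 1116×798 mm rectangular top, 47 mm thick, top surface at z = 736 mm, supported by four 80×80 mm square legs, each inset 46 mm from the nearest pair of top edges, running from the floor. Four apron rails, 80 mm thick and 75 mm tall, run between adjacent legs with their top edges flush with the underside of the top and their outer faces flush with the legs' outer faces.

B is a straight ladder. Two 33×49 mm vertical rails, 2525 mm tall, stand 474 mm apart (outside-to-outside) with their front faces coplanar on the −y side. 8 rungs, each 49 mm deep and 22 mm tall, span between the inner faces of the rails, front faces flush with the rails. The lowest rung's underside is at z = 271 mm and rungs are spaced 288 mm apart (underside to underside).

C is a four-legged stool. The seat is 251×288 mm, 36 mm thick, top at z = 436 mm. It stands on four round legs, each 48 mm in diameter, from z = 0 to the seat underside, each leg's axis is inset half a diameter from the nearest pair of seat edges (so the leg's bounding box is flush with the corner).

The ladder is on the floor beside the table on its +y side. The stool is on top of the table.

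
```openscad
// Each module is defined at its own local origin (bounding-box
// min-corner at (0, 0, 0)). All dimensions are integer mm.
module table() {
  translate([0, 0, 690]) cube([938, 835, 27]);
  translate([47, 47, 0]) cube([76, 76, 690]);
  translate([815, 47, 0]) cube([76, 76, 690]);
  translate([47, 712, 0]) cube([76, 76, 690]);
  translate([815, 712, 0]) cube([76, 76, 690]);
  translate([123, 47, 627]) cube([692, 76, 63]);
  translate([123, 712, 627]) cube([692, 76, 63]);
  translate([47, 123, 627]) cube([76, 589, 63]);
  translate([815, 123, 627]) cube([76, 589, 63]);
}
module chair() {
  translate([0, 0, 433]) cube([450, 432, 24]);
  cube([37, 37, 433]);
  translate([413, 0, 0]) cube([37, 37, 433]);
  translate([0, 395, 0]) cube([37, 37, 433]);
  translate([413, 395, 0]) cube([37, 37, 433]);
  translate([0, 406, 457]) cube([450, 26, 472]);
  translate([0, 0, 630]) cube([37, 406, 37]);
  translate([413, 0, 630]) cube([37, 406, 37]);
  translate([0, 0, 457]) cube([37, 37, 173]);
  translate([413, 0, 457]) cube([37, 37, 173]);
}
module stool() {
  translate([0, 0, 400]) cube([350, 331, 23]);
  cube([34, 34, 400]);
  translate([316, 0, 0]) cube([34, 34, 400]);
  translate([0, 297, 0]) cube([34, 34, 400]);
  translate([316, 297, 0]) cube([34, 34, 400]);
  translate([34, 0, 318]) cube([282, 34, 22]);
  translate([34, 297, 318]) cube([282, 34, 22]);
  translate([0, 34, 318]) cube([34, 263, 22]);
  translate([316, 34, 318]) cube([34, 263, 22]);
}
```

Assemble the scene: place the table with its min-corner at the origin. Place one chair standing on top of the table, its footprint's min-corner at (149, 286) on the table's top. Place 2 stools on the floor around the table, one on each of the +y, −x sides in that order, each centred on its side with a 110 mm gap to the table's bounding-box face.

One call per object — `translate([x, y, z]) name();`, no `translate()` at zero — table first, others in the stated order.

table();
translate([149, 286, 717]) chair();
translate([294, 945, 0]) stool();
translate([-460, 252, 0]) stool();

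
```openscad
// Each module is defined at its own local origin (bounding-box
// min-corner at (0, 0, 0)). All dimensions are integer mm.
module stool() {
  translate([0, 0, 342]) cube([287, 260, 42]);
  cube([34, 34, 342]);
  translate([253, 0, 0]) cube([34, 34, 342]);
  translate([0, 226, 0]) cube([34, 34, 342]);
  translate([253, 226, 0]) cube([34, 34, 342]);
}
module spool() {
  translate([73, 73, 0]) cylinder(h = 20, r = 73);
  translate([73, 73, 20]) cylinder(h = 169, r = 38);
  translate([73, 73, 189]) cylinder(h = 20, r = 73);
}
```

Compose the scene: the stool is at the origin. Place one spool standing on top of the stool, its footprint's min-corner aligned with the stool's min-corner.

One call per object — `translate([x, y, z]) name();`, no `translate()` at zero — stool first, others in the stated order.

stool();
translate([0, 0, 384]) spool();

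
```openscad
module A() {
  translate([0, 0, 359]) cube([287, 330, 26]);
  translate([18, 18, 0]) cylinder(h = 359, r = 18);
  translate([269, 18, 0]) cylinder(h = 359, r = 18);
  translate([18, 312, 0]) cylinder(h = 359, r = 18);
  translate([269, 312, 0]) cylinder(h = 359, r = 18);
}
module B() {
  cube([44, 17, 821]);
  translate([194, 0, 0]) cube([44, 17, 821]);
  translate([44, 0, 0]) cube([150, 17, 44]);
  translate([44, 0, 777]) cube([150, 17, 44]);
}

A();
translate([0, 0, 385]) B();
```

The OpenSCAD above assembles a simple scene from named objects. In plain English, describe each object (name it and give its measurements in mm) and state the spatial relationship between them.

A is a four-legged stool. The seat is 287×330 mm, 26 mm thick, top at z = 385 mm. It stands on four round legs, each 36 mm in diameter, from z = 0 to the seat underside, each leg's axis is inset half a diameter from the nearest pair of seat edges (so the leg's bounding box is flush with the corner).

B is a picture frame with a 150×733 mm rectangular opening (x by z) and a uniform 44 mm border on every side. Frame depth is 17 mm along y. It is built from two vertical stiles running the full outside height and two horizontal rails spanning the gap between the stiles.

The picture frame is on top of the stool.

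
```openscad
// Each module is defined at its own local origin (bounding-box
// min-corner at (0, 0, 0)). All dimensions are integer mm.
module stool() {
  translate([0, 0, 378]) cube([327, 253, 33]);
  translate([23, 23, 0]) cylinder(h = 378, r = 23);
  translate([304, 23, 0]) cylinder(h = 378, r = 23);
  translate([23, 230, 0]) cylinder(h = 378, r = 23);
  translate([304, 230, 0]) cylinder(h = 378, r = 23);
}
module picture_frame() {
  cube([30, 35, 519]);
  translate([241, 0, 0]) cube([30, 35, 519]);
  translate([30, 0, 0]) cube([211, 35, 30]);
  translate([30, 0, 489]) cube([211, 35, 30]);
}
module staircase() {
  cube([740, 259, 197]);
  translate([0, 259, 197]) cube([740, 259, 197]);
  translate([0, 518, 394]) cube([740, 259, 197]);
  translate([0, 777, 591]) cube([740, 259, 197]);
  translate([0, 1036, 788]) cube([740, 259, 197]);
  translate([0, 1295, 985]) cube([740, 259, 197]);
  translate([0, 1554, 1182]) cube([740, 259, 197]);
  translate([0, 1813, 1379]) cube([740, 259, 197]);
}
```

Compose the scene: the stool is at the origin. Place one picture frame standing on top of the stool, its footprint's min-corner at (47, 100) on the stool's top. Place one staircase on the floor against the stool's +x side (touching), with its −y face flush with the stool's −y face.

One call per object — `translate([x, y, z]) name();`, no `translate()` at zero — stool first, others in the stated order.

stool();
translate([47, 100, 411]) picture_frame();
translate([327, 0, 0]) staircase();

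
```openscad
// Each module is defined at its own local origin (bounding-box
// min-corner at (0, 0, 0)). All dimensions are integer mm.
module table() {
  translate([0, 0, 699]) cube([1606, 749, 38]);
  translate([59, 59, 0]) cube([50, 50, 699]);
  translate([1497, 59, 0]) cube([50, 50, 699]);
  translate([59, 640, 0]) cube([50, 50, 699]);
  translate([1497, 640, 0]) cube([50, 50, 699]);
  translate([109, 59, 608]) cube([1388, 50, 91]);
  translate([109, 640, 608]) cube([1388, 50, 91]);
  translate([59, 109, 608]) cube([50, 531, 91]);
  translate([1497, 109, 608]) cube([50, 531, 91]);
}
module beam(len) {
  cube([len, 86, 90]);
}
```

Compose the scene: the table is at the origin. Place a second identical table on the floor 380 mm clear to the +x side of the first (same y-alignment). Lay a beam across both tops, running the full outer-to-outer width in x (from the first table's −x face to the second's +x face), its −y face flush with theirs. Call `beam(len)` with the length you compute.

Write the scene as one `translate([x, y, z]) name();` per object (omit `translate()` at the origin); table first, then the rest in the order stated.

table();
translate([1986, 0, 0]) table();
translate([0, 0, 737]) beam(3592);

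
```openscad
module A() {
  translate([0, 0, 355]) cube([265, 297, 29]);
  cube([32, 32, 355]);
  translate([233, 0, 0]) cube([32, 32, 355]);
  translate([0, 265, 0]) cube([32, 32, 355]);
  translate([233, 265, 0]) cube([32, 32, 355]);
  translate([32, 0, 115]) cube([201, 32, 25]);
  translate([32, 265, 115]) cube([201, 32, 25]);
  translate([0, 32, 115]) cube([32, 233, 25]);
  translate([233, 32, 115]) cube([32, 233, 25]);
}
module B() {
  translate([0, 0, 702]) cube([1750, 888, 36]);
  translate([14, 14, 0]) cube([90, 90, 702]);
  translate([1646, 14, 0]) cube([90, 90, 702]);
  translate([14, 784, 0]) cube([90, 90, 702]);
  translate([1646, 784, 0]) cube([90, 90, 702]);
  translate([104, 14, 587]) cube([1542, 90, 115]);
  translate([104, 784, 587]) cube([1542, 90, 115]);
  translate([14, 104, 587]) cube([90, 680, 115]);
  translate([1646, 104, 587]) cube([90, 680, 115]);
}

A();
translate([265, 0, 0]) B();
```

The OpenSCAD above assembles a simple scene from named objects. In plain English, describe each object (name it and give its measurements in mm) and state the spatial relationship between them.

A is a simple wooden stool: a rectangular seat 265 mm (x) by 297 mm (y), 29 mm thick, top face at z = 384 mm, on four square legs, each 32×32 mm in cross-section. The legs rest on z = 0, each flush with a corner of the seat. Four stretchers, 32 mm wide and 25 mm tall, connect adjacent legs with their undersides at z = 115 mm, each running between the inner faces of the legs it joins and aligned with the legs' outer faces on the other axis.

B is a rectangular dining table. The top is 1750×888×36 mm with its upper surface at z = 738 mm. It stands on four 90×90 mm square legs, each inset 14 mm from the nearest pair of top edges, running from the floor to the underside of the top. Four apron rails, 90 mm thick and 115 mm tall, run between adjacent legs with their top edges flush with the underside of the top and their outer faces flush with the legs' outer faces.

The table is against the stool's +x side, with their −y faces flush.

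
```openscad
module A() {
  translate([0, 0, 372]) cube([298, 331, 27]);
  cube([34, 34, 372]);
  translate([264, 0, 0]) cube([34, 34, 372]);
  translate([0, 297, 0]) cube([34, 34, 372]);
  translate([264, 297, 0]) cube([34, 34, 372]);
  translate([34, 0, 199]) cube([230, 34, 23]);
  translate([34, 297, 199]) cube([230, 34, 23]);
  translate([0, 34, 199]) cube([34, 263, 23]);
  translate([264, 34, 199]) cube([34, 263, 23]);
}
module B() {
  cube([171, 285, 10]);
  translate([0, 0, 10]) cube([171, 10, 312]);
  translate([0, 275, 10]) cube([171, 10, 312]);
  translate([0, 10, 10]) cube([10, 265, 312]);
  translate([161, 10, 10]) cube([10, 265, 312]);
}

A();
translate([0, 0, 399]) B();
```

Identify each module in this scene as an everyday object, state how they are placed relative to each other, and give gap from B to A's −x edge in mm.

A is a stool. B is an open box. The open box is on top of the stool. The gap from the open box to the stool's −x edge is 0 mm.

The open box's min-x is at 0; the stool's min-x is 0; gap = 0 mm.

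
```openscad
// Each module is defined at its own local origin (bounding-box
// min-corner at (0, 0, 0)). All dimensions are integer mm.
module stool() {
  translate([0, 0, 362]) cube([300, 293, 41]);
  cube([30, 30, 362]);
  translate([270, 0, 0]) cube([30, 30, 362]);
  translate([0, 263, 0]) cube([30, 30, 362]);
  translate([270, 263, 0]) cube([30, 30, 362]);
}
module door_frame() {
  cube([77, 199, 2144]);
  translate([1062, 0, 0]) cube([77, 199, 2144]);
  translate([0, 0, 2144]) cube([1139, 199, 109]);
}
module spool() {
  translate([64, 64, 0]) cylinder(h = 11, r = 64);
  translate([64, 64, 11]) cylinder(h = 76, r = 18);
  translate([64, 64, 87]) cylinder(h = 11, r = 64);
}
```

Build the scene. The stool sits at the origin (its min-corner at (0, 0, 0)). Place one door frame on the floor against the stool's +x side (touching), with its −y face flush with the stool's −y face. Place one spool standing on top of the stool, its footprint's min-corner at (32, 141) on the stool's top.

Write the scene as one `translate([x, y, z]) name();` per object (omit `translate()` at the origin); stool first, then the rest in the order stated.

stool();
translate([300, 0, 0]) door_frame();
translate([32, 141, 403]) spool();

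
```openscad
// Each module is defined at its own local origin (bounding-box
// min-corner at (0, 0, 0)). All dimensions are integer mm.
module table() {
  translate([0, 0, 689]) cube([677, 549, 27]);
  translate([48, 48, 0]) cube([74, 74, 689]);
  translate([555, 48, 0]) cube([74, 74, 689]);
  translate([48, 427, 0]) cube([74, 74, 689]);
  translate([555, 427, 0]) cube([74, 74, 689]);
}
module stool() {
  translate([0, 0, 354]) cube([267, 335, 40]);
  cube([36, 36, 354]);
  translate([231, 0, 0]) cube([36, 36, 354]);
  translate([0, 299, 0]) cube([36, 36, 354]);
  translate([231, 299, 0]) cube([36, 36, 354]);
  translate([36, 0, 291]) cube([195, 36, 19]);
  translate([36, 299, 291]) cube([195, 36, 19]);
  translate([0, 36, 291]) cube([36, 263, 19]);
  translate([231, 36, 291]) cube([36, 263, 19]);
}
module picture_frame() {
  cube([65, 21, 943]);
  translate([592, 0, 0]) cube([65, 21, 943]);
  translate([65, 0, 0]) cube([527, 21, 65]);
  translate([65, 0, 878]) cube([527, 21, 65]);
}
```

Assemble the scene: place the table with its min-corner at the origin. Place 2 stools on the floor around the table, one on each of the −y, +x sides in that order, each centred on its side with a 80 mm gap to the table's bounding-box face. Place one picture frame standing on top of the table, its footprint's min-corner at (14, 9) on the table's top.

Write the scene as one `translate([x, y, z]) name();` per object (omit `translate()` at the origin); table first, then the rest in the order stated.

table();
translate([205, -415, 0]) stool();
translate([757, 107, 0]) stool();
translate([14, 9, 716]) picture_frame();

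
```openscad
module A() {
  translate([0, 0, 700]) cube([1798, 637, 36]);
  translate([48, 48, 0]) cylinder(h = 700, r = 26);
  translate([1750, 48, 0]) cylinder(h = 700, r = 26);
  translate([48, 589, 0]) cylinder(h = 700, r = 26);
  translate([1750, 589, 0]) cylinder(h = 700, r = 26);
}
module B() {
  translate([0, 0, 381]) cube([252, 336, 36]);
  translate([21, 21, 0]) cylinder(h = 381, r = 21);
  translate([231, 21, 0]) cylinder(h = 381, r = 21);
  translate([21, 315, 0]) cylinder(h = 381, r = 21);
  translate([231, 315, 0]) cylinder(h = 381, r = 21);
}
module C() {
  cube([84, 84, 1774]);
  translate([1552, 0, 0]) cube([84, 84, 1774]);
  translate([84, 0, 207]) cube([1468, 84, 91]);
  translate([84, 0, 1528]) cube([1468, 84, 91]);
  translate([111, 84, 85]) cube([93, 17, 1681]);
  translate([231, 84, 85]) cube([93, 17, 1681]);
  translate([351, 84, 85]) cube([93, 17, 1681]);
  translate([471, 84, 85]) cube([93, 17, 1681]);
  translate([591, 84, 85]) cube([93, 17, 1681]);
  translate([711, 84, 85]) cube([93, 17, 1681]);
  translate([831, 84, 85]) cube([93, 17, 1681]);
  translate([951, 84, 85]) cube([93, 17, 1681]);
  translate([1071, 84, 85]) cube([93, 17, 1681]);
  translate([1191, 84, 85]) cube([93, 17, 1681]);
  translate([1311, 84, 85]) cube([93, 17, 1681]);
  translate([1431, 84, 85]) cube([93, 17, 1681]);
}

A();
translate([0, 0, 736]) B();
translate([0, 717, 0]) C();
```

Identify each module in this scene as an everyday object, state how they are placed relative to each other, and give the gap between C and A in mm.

A is a table. B is a stool. C is a fence section. The stool is on top of the table. The fence section is on the floor beside the table on its +y side. The gap between the fence section and the table is 80 mm.

The fence section's nearest face is 80 mm from the table's +y face.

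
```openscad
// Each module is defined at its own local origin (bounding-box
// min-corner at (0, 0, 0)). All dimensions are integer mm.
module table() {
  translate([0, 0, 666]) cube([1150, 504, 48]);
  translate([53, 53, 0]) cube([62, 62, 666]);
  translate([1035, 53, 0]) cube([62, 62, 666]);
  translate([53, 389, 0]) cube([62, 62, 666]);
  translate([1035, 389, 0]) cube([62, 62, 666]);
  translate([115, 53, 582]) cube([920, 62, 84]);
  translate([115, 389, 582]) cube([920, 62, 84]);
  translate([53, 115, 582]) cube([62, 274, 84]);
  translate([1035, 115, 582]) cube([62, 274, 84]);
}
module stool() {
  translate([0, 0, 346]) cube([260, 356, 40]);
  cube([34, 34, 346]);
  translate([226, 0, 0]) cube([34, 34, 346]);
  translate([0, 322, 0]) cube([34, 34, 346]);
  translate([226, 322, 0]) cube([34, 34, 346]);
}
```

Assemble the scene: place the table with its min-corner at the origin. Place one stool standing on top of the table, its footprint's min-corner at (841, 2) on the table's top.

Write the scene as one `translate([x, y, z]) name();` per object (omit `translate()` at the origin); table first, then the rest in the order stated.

table();
translate([841, 2, 714]) stool();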